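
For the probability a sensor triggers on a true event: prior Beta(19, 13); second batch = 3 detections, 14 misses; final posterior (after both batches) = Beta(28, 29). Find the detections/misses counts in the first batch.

Because Beta–binomial updating is additive in the counts, the combined data contributed (α_post−α_prior, β_post−β_prior) successes and failures.
Total across both batches: 28−19=9 detections, 29−13=16 misses.
Subtract the second batch: 9−3=6 detections and 16−14=2 misses.

6 detections and 2 misses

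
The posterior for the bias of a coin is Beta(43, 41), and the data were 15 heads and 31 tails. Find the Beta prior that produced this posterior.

A Beta(α, β) prior with s successes and f failures in binomial data gives a Beta(α+s, β+f) posterior.
So α = 43 − 15 = 28 and β = 41 − 31 = 10.

Beta(28, 10)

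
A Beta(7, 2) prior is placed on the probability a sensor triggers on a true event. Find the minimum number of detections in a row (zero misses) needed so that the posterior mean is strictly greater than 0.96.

k = 42

After k detections and 0 misses the posterior is Beta(7+k, 2), with mean (7+k)/(7+2+k).
Set (7+k)/(9+k) > 0.96 and solve: k > (0.96·9 − 7)/(1 − 0.96) = 41.000.
The smallest integer exceeding 41.000 is 42, and checking k=42: (49)/(51) = 0.9608 > 0.96.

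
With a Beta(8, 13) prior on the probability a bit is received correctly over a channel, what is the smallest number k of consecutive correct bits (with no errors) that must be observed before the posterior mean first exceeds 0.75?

k = 32

After k correct bits and 0 errors the posterior is Beta(8+k, 13), with mean (8+k)/(8+13+k).
Set (8+k)/(21+k) > 0.75 and solve: k > (0.75·21 − 8)/(1 − 0.75) = 31.000.
The smallest integer exceeding 31.000 is 32, and checking k=32: (40)/(53) = 0.7547 > 0.75.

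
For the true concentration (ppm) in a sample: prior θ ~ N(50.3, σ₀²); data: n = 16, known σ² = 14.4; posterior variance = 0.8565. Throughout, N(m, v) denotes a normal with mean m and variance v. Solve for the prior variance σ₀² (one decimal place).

σ₀² = 17.7

Posterior precision equals prior precision plus data precision: 1/σ_n² = 1/σ₀² + n/σ².
So 1/σ₀² = 1/0.8565 − 16/14.4 = 1.167542 − 1.111111 = 0.056431.
Hence σ₀² = 1/0.056431 ≈ 17.7.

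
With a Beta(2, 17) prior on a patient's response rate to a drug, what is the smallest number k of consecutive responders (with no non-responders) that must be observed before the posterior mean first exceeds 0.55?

k = 19

After k responders and 0 non-responders the posterior is Beta(2+k, 17), with mean (2+k)/(2+17+k).
Set (2+k)/(19+k) > 0.55 and solve: k > (0.55·19 − 2)/(1 − 0.55) = 18.778.
The smallest integer exceeding 18.778 is 19, and checking k=19: (21)/(38) = 0.5526 > 0.55.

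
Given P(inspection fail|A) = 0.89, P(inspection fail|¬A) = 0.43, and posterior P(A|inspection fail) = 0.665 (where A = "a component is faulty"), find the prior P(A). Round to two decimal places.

In odds form, posterior odds = prior odds × likelihood ratio, so prior odds = posterior odds ÷ LR.
Posterior odds = 0.665/(1−0.665) = 1.9851. LR = 0.89/0.43 = 2.0698.
Prior odds = 1.9851/2.0698 = 0.9591, so P(A) = 0.9591/(1+0.9591) ≈ 0.49.

P(A) = 0.49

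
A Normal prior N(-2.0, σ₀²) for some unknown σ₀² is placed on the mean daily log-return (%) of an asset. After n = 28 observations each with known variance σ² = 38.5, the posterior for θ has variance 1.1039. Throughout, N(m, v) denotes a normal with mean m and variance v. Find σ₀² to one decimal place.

For the Normal–Normal model with known σ², precisions add: τ_n = τ₀ + n/σ².
So 1/σ₀² = 1/1.1039 − 28/38.5 = 0.905879 − 0.727273 = 0.178606.
Hence σ₀² = 1/0.178606 ≈ 5.6.

σ₀² = 5.6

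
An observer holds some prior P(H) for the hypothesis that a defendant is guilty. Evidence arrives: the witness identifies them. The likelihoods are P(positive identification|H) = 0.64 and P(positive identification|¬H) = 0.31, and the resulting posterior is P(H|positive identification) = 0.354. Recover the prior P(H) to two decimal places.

P(H) = 0.21

Bayes' rule in odds form gives O(H|E) = O(H)·[P(E|H)/P(E|¬H)], hence O(H) = O(H|E)/LR.
Posterior odds = 0.354/(1−0.354) = 0.5480. LR = 0.64/0.31 = 2.0645.
Prior odds = 0.5480/2.0645 = 0.2654, so P(H) = 0.2654/(1+0.2654) ≈ 0.21.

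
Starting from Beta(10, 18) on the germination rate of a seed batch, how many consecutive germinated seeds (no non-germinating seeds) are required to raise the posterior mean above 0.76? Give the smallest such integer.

After k germinated seeds and 0 non-germinating seeds the posterior is Beta(10+k, 18), with mean (10+k)/(10+18+k).
Set (10+k)/(28+k) > 0.76 and solve: k > (0.76·28 − 10)/(1 − 0.76) = 47.000.
The smallest integer exceeding 47.000 is 48, and checking k=48: (58)/(76) = 0.7632 > 0.76.

k = 48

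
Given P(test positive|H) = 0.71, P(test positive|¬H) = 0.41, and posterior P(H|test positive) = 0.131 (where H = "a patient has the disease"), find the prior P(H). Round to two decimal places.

P(H) = 0.08

Bayes' rule in odds form gives O(H|E) = O(H)·[P(E|H)/P(E|¬H)], hence O(H) = O(H|E)/LR.
Posterior odds = 0.131/(1−0.131) = 0.1507. LR = 0.71/0.41 = 1.7317.
Prior odds = 0.1507/1.7317 = 0.0870, so P(H) = 0.0870/(1+0.0870) ≈ 0.08.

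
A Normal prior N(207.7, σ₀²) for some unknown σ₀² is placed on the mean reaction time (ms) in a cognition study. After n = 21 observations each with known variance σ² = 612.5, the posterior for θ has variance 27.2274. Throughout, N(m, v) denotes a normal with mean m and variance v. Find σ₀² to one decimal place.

Posterior precision equals prior precision plus data precision: 1/σ_n² = 1/σ₀² + n/σ².
So 1/σ₀² = 1/27.2274 − 21/612.5 = 0.036728 − 0.034286 = 0.002442.
Hence σ₀² = 1/0.002442 ≈ 409.5.

σ₀² = 409.5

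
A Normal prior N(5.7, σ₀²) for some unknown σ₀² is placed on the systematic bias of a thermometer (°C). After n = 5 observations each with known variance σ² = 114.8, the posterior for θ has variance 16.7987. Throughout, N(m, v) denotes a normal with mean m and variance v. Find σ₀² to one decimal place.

σ₀² = 62.6

For the Normal–Normal model with known σ², precisions add: τ_n = τ₀ + n/σ².
So 1/σ₀² = 1/16.7987 − 5/114.8 = 0.059528 − 0.043554 = 0.015974.
Hence σ₀² = 1/0.015974 ≈ 62.6.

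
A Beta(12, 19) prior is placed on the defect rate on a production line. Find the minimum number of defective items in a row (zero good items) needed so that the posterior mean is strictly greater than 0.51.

After k defective items and 0 good items the posterior is Beta(12+k, 19), with mean (12+k)/(12+19+k).
Set (12+k)/(31+k) > 0.51 and solve: k > (0.51·31 − 12)/(1 − 0.51) = 7.776.
The smallest integer exceeding 7.776 is 8.

k = 8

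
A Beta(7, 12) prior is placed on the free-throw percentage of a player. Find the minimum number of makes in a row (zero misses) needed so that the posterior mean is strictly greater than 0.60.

After k makes and 0 misses the posterior is Beta(7+k, 12), with mean (7+k)/(7+12+k).
Set (7+k)/(19+k) > 0.60 and solve: k > (0.60·19 − 7)/(1 − 0.60) = 11.000.
The smallest integer exceeding 11.000 is 12, and checking k=12: (19)/(31) = 0.6129 > 0.60.

k = 12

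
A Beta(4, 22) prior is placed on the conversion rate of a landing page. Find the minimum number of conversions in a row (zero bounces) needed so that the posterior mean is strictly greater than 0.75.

k = 63

After k conversions and 0 bounces the posterior is Beta(4+k, 22), with mean (4+k)/(4+22+k).
Set (4+k)/(26+k) > 0.75 and solve: k > (0.75·26 − 4)/(1 − 0.75) = 62.000.
The smallest integer exceeding 62.000 is 63, and checking k=63: (67)/(89) = 0.7528 > 0.75.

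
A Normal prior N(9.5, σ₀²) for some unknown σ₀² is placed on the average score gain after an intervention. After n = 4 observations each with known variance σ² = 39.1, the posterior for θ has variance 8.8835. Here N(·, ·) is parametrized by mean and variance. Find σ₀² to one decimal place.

Posterior precision equals prior precision plus data precision: 1/σ_n² = 1/σ₀² + n/σ².
So 1/σ₀² = 1/8.8835 − 4/39.1 = 0.112568 − 0.102302 = 0.010266.
Hence σ₀² = 1/0.010266 ≈ 97.4.

σ₀² = 97.4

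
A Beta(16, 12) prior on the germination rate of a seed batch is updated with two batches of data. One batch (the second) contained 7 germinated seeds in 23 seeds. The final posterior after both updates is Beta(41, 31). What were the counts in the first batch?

Because Beta–binomial updating is additive in the counts, the combined data contributed (α_post−α_prior, β_post−β_prior) successes and failures.
Total across both batches: 41−16=25 germinated seeds, 31−12=19 non-germinating seeds.
Subtract the second batch: 25−7=18 germinated seeds and 19−16=3 non-germinating seeds.

18 germinated seeds and 3 non-germinating seeds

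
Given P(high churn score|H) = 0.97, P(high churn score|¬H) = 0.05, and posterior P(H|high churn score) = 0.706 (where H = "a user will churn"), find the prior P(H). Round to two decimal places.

P(H) = 0.11

Bayes' rule in odds form gives O(H|E) = O(H)·[P(E|H)/P(E|¬H)], hence O(H) = O(H|E)/LR.
Posterior odds = 0.706/(1−0.706) = 2.4014. LR = 0.97/0.05 = 19.4000.
Prior odds = 2.4014/19.4000 = 0.1238, so P(H) = 0.1238/(1+0.1238) ≈ 0.11.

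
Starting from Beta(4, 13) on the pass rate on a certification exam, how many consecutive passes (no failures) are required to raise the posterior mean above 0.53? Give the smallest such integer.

After k passes and 0 failures the posterior is Beta(4+k, 13), with mean (4+k)/(4+13+k).
Set (4+k)/(17+k) > 0.53 and solve: k > (0.53·17 − 4)/(1 − 0.53) = 10.660.
The smallest integer exceeding 10.660 is 11.

k = 11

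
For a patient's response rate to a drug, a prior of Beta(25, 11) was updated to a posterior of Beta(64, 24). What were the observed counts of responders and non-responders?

Beta is conjugate to the binomial likelihood: posterior = Beta(a+s, b+f).
Match parameters: s=64−25=39, f=24−11=13.

39 responders and 13 non-responders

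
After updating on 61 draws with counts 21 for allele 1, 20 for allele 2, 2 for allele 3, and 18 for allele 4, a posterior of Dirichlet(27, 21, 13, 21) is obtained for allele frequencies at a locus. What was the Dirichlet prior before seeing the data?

For a Dirichlet(α) prior with multinomial counts c, the posterior is Dirichlet(α + c) componentwise.
Subtract each count from the matching posterior parameter: 27−21=6, 21−20=1, 13−2=11, 21−18=3.

Dirichlet(6, 1, 11, 3)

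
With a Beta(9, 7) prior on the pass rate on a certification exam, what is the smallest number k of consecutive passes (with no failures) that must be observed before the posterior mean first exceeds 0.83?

k = 26

After k passes and 0 failures the posterior is Beta(9+k, 7), with mean (9+k)/(9+7+k).
Set (9+k)/(16+k) > 0.83 and solve: k > (0.83·16 − 9)/(1 − 0.83) = 25.176.
The smallest integer exceeding 25.176 is 26, and checking k=26: (35)/(42) = 0.8333 > 0.83.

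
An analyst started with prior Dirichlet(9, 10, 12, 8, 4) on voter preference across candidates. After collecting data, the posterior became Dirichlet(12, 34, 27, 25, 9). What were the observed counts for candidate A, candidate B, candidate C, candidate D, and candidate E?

For a Dirichlet(α) prior with multinomial counts c, the posterior is Dirichlet(α + c) componentwise.
Counts are posterior − prior componentwise: 12−9=3, 34−10=24, 27−12=15, 25−8=17, 9−4=5.

counts (3, 24, 15, 17, 5)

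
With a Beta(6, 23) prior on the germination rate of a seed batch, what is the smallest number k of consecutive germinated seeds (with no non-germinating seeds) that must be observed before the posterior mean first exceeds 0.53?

k = 20

After k germinated seeds and 0 non-germinating seeds the posterior is Beta(6+k, 23), with mean (6+k)/(6+23+k).
Set (6+k)/(29+k) > 0.53 and solve: k > (0.53·29 − 6)/(1 − 0.53) = 19.936.
The smallest integer exceeding 19.936 is 20.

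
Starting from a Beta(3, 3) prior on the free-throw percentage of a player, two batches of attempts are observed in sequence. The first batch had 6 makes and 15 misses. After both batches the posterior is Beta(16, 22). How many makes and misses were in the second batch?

Because Beta–binomial updating is additive in the counts, the combined data contributed (α_post−α_prior, β_post−β_prior) successes and failures.
Total across both batches: 16−3=13 makes, 22−3=19 misses.
Subtract the first batch: 13−6=7 makes and 19−15=4 misses.

7 makes and 4 misses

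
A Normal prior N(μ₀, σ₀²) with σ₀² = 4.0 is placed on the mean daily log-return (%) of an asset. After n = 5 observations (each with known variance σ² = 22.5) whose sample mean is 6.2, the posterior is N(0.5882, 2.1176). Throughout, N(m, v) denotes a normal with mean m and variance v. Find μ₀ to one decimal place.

μ₀ = -4.4

With known observation variance, the Normal–Normal posterior has precision τ_n = τ₀ + n/σ² and mean μ_n = (τ₀μ₀ + (n/σ²)x̄)/τ_n.
Here τ₀ = 1/4.0 = 0.250000 and τ_data = 5/22.5 = 0.222222, so τ_n = 0.472222.
Rearranging for μ₀: μ₀ = (μ_n·τ_n − τ_data·x̄)/τ₀ = (0.5882·0.472222 − 0.222222·6.2) / 0.250000 = -1.100015/0.250000 ≈ -4.4.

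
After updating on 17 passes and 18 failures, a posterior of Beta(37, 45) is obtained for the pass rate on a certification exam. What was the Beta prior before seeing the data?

Beta(20, 27)

Under Beta–binomial conjugacy the posterior parameters are (α+s, β+f).
Subtract the data counts: 37−17=20, 45−18=27.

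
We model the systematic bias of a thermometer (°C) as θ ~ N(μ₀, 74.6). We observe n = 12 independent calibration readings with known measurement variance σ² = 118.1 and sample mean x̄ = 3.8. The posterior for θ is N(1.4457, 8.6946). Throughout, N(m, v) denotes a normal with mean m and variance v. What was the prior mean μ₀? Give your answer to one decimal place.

μ₀ = -16.4

With known observation variance, the Normal–Normal posterior has precision τ_n = τ₀ + n/σ² and mean μ_n = (τ₀μ₀ + (n/σ²)x̄)/τ_n.
Here τ₀ = 1/74.6 = 0.013405 and τ_data = 12/118.1 = 0.101609, so τ_n = 0.115014.
Rearranging for μ₀: μ₀ = (μ_n·τ_n − τ_data·x̄)/τ₀ = (1.4457·0.115014 − 0.101609·3.8) / 0.013405 = -0.219838/0.013405 ≈ -16.4.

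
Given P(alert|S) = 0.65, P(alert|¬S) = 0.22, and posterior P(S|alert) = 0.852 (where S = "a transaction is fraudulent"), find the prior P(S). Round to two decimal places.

P(S) = 0.66

Bayes' rule in odds form gives O(S|E) = O(S)·[P(E|S)/P(E|¬S)], hence O(S) = O(S|E)/LR.
Posterior odds = 0.852/(1−0.852) = 5.7568. LR = 0.65/0.22 = 2.9545.
Prior odds = 5.7568/2.9545 = 1.9485, so P(S) = 1.9485/(1+1.9485) ≈ 0.66.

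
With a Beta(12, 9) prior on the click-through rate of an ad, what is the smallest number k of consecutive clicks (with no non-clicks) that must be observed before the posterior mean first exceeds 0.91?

After k clicks and 0 non-clicks the posterior is Beta(12+k, 9), with mean (12+k)/(12+9+k).
Set (12+k)/(21+k) > 0.91 and solve: k > (0.91·21 − 12)/(1 − 0.91) = 79.000.
The smallest integer exceeding 79.000 is 80.

k = 80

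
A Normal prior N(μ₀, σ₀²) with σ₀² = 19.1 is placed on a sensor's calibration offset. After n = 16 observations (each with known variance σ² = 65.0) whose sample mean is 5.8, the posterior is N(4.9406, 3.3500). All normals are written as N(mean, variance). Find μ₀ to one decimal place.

μ₀ = 0.9

With known observation variance, the Normal–Normal posterior has precision τ_n = τ₀ + n/σ² and mean μ_n = (τ₀μ₀ + (n/σ²)x̄)/τ_n.
Here τ₀ = 1/19.1 = 0.052356 and τ_data = 16/65.0 = 0.246154, so τ_n = 0.298510.
Rearranging for μ₀: μ₀ = (μ_n·τ_n − τ_data·x̄)/τ₀ = (4.9406·0.298510 − 0.246154·5.8) / 0.052356 = 0.047125/0.052356 ≈ 0.9.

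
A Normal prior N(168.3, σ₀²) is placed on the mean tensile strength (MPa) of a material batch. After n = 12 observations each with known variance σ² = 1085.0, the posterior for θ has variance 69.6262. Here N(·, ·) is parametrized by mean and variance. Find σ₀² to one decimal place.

σ₀² = 302.8

Posterior precision equals prior precision plus data precision: 1/σ_n² = 1/σ₀² + n/σ².
So 1/σ₀² = 1/69.6262 − 12/1085.0 = 0.014362 − 0.011060 = 0.003302.
Hence σ₀² = 1/0.003302 ≈ 302.8.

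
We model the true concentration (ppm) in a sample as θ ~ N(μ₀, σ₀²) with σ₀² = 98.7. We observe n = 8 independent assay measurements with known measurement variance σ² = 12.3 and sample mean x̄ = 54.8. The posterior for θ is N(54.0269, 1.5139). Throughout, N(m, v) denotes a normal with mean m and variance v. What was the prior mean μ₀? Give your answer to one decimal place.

μ₀ = 4.4

With known observation variance, the Normal–Normal posterior has precision τ_n = τ₀ + n/σ² and mean μ_n = (τ₀μ₀ + (n/σ²)x̄)/τ_n.
Here τ₀ = 1/98.7 = 0.010132 and τ_data = 8/12.3 = 0.650407, so τ_n = 0.660539.
Rearranging for μ₀: μ₀ = (μ_n·τ_n − τ_data·x̄)/τ₀ = (54.0269·0.660539 − 0.650407·54.8) / 0.010132 = 0.044571/0.010132 ≈ 4.4.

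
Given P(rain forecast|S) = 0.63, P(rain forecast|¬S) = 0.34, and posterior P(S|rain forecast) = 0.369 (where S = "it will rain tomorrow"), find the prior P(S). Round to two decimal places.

P(S) = 0.24

Bayes' rule in odds form gives O(S|E) = O(S)·[P(E|S)/P(E|¬S)], hence O(S) = O(S|E)/LR.
Posterior odds = 0.369/(1−0.369) = 0.5848. LR = 0.63/0.34 = 1.8529.
Prior odds = 0.5848/1.8529 = 0.3156, so P(S) = 0.3156/(1+0.3156) ≈ 0.24.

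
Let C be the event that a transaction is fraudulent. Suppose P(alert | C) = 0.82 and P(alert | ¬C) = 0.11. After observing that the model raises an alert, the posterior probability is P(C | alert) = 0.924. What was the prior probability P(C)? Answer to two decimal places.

P(C) = 0.62

Bayes' rule in odds form gives O(C|E) = O(C)·[P(E|C)/P(E|¬C)], hence O(C) = O(C|E)/LR.
Posterior odds = 0.924/(1−0.924) = 12.1579. LR = 0.82/0.11 = 7.4545.
Prior odds = 12.1579/7.4545 = 1.6309, so P(C) = 1.6309/(1+1.6309) ≈ 0.62.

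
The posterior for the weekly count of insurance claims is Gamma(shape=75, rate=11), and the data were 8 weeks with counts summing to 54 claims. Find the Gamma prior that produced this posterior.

A Gamma(α, β) prior (rate parametrization) on a Poisson rate with n observations summing to S gives posterior Gamma(α+S, β+n).
So α = 75 − 54 = 21 and β = 11 − 8 = 3.

Gamma(shape=21, rate=3)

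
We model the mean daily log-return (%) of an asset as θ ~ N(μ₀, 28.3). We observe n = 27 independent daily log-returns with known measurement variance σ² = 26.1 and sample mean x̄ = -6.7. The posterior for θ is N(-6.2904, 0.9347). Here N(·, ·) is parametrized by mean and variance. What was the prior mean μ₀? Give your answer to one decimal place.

With known observation variance, the Normal–Normal posterior has precision τ_n = τ₀ + n/σ² and mean μ_n = (τ₀μ₀ + (n/σ²)x̄)/τ_n.
Here τ₀ = 1/28.3 = 0.035336 and τ_data = 27/26.1 = 1.034483, so τ_n = 1.069819.
Rearranging for μ₀: μ₀ = (μ_n·τ_n − τ_data·x̄)/τ₀ = (-6.2904·1.069819 − 1.034483·-6.7) / 0.035336 = 0.201447/0.035336 ≈ 5.7.

μ₀ = 5.7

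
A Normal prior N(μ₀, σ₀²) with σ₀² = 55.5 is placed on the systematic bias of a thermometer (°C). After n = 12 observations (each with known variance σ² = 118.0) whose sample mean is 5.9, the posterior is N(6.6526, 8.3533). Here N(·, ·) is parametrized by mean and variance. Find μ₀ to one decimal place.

μ₀ = 10.9

With known observation variance, the Normal–Normal posterior has precision τ_n = τ₀ + n/σ² and mean μ_n = (τ₀μ₀ + (n/σ²)x̄)/τ_n.
Here τ₀ = 1/55.5 = 0.018018 and τ_data = 12/118.0 = 0.101695, so τ_n = 0.119713.
Rearranging for μ₀: μ₀ = (μ_n·τ_n − τ_data·x̄)/τ₀ = (6.6526·0.119713 − 0.101695·5.9) / 0.018018 = 0.196402/0.018018 ≈ 10.9.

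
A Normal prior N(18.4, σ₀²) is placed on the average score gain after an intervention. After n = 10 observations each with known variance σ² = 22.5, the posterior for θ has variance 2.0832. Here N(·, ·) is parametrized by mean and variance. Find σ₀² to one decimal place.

Posterior precision equals prior precision plus data precision: 1/σ_n² = 1/σ₀² + n/σ².
So 1/σ₀² = 1/2.0832 − 10/22.5 = 0.480031 − 0.444444 = 0.035587.
Hence σ₀² = 1/0.035587 ≈ 28.1.

σ₀² = 28.1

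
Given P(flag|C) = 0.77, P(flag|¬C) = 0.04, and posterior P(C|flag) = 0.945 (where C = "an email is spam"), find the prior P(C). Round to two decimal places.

P(C) = 0.47

In odds form, posterior odds = prior odds × likelihood ratio, so prior odds = posterior odds ÷ LR.
Posterior odds = 0.945/(1−0.945) = 17.1818. LR = 0.77/0.04 = 19.2500.
Prior odds = 17.1818/19.2500 = 0.8926, so P(C) = 0.8926/(1+0.8926) ≈ 0.47.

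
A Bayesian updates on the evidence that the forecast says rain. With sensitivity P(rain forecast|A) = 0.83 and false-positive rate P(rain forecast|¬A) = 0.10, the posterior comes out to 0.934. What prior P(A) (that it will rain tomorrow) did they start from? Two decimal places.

Bayes' rule in odds form gives O(A|E) = O(A)·[P(E|A)/P(E|¬A)], hence O(A) = O(A|E)/LR.
Posterior odds = 0.934/(1−0.934) = 14.1515. LR = 0.83/0.10 = 8.3000.
Prior odds = 14.1515/8.3000 = 1.7050, so P(A) = 1.7050/(1+1.7050) ≈ 0.63.

P(A) = 0.63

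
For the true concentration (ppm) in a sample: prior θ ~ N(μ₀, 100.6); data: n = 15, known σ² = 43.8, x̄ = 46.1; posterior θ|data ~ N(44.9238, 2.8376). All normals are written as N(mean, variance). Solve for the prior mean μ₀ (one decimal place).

With known observation variance, the Normal–Normal posterior has precision τ_n = τ₀ + n/σ² and mean μ_n = (τ₀μ₀ + (n/σ²)x̄)/τ_n.
Here τ₀ = 1/100.6 = 0.009940 and τ_data = 15/43.8 = 0.342466, so τ_n = 0.352406.
Rearranging for μ₀: μ₀ = (μ_n·τ_n − τ_data·x̄)/τ₀ = (44.9238·0.352406 − 0.342466·46.1) / 0.009940 = 0.043734/0.009940 ≈ 4.4.

μ₀ = 4.4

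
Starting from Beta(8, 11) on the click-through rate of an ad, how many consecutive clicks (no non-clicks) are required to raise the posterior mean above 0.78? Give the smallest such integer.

After k clicks and 0 non-clicks the posterior is Beta(8+k, 11), with mean (8+k)/(8+11+k).
Set (8+k)/(19+k) > 0.78 and solve: k > (0.78·19 − 8)/(1 − 0.78) = 31.000.
The smallest integer exceeding 31.000 is 32, and checking k=32: (40)/(51) = 0.7843 > 0.78.

k = 32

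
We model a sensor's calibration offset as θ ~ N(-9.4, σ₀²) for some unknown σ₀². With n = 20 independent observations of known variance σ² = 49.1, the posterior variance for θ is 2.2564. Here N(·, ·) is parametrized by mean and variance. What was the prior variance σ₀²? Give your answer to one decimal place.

For the Normal–Normal model with known σ², precisions add: τ_n = τ₀ + n/σ².
So 1/σ₀² = 1/2.2564 − 20/49.1 = 0.443184 − 0.407332 = 0.035852.
Hence σ₀² = 1/0.035852 ≈ 27.9.

σ₀² = 27.9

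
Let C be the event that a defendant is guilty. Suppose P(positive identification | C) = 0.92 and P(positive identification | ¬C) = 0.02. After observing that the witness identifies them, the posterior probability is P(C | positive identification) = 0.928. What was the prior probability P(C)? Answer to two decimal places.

Bayes' rule in odds form gives O(C|E) = O(C)·[P(E|C)/P(E|¬C)], hence O(C) = O(C|E)/LR.
Posterior odds = 0.928/(1−0.928) = 12.8889. LR = 0.92/0.02 = 46.0000.
Prior odds = 12.8889/46.0000 = 0.2802, so P(C) = 0.2802/(1+0.2802) ≈ 0.22.

P(C) = 0.22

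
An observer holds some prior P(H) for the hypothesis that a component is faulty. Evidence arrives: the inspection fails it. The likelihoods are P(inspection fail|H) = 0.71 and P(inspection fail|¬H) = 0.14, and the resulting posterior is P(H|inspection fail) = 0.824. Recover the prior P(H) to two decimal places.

P(H) = 0.48

Bayes' rule in odds form gives O(H|E) = O(H)·[P(E|H)/P(E|¬H)], hence O(H) = O(H|E)/LR.
Posterior odds = 0.824/(1−0.824) = 4.6818. LR = 0.71/0.14 = 5.0714.
Prior odds = 4.6818/5.0714 = 0.9232, so P(H) = 0.9232/(1+0.9232) ≈ 0.48.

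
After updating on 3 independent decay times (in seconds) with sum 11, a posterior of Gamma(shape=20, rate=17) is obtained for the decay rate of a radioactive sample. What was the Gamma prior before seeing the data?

Gamma–exponential conjugacy: posterior shape = α + n, posterior rate = β + Σtᵢ.
So α = 20 − 3 = 17 and β = 17 − 11 = 6.

Gamma(shape=17, rate=6)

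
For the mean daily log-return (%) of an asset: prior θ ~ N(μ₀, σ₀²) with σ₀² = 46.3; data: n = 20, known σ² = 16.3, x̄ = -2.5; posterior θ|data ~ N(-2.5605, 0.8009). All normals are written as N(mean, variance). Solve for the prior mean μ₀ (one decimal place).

μ₀ = -6.0

With known observation variance, the Normal–Normal posterior has precision τ_n = τ₀ + n/σ² and mean μ_n = (τ₀μ₀ + (n/σ²)x̄)/τ_n.
Here τ₀ = 1/46.3 = 0.021598 and τ_data = 20/16.3 = 1.226994, so τ_n = 1.248592.
Rearranging for μ₀: μ₀ = (μ_n·τ_n − τ_data·x̄)/τ₀ = (-2.5605·1.248592 − 1.226994·-2.5) / 0.021598 = -0.129535/0.021598 ≈ -6.0.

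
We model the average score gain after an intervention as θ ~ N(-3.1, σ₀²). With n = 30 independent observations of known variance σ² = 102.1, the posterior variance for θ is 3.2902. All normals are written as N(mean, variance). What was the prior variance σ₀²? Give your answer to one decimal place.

For the Normal–Normal model with known σ², precisions add: τ_n = τ₀ + n/σ².
So 1/σ₀² = 1/3.2902 − 30/102.1 = 0.303933 − 0.293830 = 0.010103.
Hence σ₀² = 1/0.010103 ≈ 99.0.

σ₀² = 99.0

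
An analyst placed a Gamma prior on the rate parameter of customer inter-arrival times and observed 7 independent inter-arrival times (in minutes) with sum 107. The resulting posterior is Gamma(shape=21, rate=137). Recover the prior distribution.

Gamma(shape=14, rate=30)

For an exponential likelihood with a Gamma(α, β) prior on the rate, n observations with total T give posterior Gamma(α+n, β+T).
So α = 21 − 7 = 14 and β = 137 − 107 = 30.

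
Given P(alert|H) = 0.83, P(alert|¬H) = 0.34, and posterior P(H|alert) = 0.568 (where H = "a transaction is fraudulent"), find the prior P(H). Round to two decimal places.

P(H) = 0.35

In odds form, posterior odds = prior odds × likelihood ratio, so prior odds = posterior odds ÷ LR.
Posterior odds = 0.568/(1−0.568) = 1.3148. LR = 0.83/0.34 = 2.4412.
Prior odds = 1.3148/2.4412 = 0.5386, so P(H) = 0.5386/(1+0.5386) ≈ 0.35.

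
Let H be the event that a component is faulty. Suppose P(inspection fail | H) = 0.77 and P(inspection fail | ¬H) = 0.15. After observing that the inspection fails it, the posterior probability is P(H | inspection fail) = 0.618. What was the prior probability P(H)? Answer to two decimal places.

In odds form, posterior odds = prior odds × likelihood ratio, so prior odds = posterior odds ÷ LR.
Posterior odds = 0.618/(1−0.618) = 1.6178. LR = 0.77/0.15 = 5.1333.
Prior odds = 1.6178/5.1333 = 0.3152, so P(H) = 0.3152/(1+0.3152) ≈ 0.24.

P(H) = 0.24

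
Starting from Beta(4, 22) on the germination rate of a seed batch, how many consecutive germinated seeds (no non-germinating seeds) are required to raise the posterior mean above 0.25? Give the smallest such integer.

k = 4

After k germinated seeds and 0 non-germinating seeds the posterior is Beta(4+k, 22), with mean (4+k)/(4+22+k).
Set (4+k)/(26+k) > 0.25 and solve: k > (0.25·26 − 4)/(1 − 0.25) = 3.333.
The smallest integer exceeding 3.333 is 4, and checking k=4: (8)/(30) = 0.2667 > 0.25.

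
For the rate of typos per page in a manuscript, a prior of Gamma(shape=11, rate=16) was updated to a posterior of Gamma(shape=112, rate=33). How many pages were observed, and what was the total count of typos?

A Gamma(α, β) prior (rate parametrization) on a Poisson rate with n observations summing to S gives posterior Gamma(α+S, β+n).
Matching: Σxᵢ = 112 − 11 = 101 and n = 33 − 16 = 17.

n = 17 pages with total 101 typos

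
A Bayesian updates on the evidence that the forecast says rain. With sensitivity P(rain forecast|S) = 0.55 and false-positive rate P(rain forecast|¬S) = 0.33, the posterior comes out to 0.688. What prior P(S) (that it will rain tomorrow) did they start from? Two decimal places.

Bayes' rule in odds form gives O(S|E) = O(S)·[P(E|S)/P(E|¬S)], hence O(S) = O(S|E)/LR.
Posterior odds = 0.688/(1−0.688) = 2.2051. LR = 0.55/0.33 = 1.6667.
Prior odds = 2.2051/1.6667 = 1.3230, so P(S) = 1.3230/(1+1.3230) ≈ 0.57.

P(S) = 0.57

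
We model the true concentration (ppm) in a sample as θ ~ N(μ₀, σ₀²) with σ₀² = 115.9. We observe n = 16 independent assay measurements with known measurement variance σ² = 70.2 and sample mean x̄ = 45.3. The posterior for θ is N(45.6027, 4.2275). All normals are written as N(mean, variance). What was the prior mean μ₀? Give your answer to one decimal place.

μ₀ = 53.6

With known observation variance, the Normal–Normal posterior has precision τ_n = τ₀ + n/σ² and mean μ_n = (τ₀μ₀ + (n/σ²)x̄)/τ_n.
Here τ₀ = 1/115.9 = 0.008628 and τ_data = 16/70.2 = 0.227920, so τ_n = 0.236548.
Rearranging for μ₀: μ₀ = (μ_n·τ_n − τ_data·x̄)/τ₀ = (45.6027·0.236548 − 0.227920·45.3) / 0.008628 = 0.462451/0.008628 ≈ 53.6.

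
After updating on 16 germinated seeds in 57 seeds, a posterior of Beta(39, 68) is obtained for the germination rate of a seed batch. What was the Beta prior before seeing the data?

Beta is conjugate to the binomial likelihood: posterior = Beta(a+s, b+f).
So a = 39 − 16 = 23 and b = 68 − 41 = 27.

Beta(23, 27)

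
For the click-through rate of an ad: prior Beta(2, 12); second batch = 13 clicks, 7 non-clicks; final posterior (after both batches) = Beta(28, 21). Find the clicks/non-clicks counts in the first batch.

Sequential conjugate updates are equivalent to a single update on the pooled data, so total successes = posterior α − prior α and total failures = posterior β − prior β.
Total across both batches: 28−2=26 clicks, 21−12=9 non-clicks.
Subtract the second batch: 26−13=13 clicks and 9−7=2 non-clicks.

13 clicks and 2 non-clicks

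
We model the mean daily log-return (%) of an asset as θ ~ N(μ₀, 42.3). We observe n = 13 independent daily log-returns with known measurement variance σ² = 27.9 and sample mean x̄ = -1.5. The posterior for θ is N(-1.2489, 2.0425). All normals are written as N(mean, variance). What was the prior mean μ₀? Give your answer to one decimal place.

μ₀ = 3.7

With known observation variance, the Normal–Normal posterior has precision τ_n = τ₀ + n/σ² and mean μ_n = (τ₀μ₀ + (n/σ²)x̄)/τ_n.
Here τ₀ = 1/42.3 = 0.023641 and τ_data = 13/27.9 = 0.465950, so τ_n = 0.489591.
Rearranging for μ₀: μ₀ = (μ_n·τ_n − τ_data·x̄)/τ₀ = (-1.2489·0.489591 − 0.465950·-1.5) / 0.023641 = 0.087475/0.023641 ≈ 3.7.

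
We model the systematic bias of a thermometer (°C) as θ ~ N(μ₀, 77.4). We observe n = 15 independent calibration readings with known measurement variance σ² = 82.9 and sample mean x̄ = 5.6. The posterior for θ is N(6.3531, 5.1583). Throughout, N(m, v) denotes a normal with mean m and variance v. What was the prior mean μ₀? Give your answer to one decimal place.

μ₀ = 16.9

With known observation variance, the Normal–Normal posterior has precision τ_n = τ₀ + n/σ² and mean μ_n = (τ₀μ₀ + (n/σ²)x̄)/τ_n.
Here τ₀ = 1/77.4 = 0.012920 and τ_data = 15/82.9 = 0.180941, so τ_n = 0.193861.
Rearranging for μ₀: μ₀ = (μ_n·τ_n − τ_data·x̄)/τ₀ = (6.3531·0.193861 − 0.180941·5.6) / 0.012920 = 0.218349/0.012920 ≈ 16.9.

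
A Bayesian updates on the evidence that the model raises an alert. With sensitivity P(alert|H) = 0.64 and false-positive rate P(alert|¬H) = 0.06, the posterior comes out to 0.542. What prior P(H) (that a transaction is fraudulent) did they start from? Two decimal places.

In odds form, posterior odds = prior odds × likelihood ratio, so prior odds = posterior odds ÷ LR.
Posterior odds = 0.542/(1−0.542) = 1.1834. LR = 0.64/0.06 = 10.6667.
Prior odds = 1.1834/10.6667 = 0.1109, so P(H) = 0.1109/(1+0.1109) ≈ 0.10.

P(H) = 0.10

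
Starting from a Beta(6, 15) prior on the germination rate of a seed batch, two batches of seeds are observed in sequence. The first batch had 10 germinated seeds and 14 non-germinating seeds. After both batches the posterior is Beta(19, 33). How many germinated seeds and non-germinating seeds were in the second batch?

3 germinated seeds and 4 non-germinating seeds

Because Beta–binomial updating is additive in the counts, the combined data contributed (α_post−α_prior, β_post−β_prior) successes and failures.
Total across both batches: 19−6=13 germinated seeds, 33−15=18 non-germinating seeds.
Subtract the first batch: 13−10=3 germinated seeds and 18−14=4 non-germinating seeds.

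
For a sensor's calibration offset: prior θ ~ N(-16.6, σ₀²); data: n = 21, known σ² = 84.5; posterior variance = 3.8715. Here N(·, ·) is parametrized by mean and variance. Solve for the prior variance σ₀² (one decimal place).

σ₀² = 102.3

Posterior precision equals prior precision plus data precision: 1/σ_n² = 1/σ₀² + n/σ².
So 1/σ₀² = 1/3.8715 − 21/84.5 = 0.258298 − 0.248521 = 0.009777.
Hence σ₀² = 1/0.009777 ≈ 102.3.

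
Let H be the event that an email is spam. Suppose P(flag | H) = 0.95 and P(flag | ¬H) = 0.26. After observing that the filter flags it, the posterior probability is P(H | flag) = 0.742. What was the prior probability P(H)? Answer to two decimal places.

P(H) = 0.44

Bayes' rule in odds form gives O(H|E) = O(H)·[P(E|H)/P(E|¬H)], hence O(H) = O(H|E)/LR.
Posterior odds = 0.742/(1−0.742) = 2.8760. LR = 0.95/0.26 = 3.6538.
Prior odds = 2.8760/3.6538 = 0.7871, so P(H) = 0.7871/(1+0.7871) ≈ 0.44.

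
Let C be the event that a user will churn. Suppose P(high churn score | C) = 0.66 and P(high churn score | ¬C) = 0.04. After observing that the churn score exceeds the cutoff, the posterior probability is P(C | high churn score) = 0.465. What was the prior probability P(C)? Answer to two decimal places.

Bayes' rule in odds form gives O(C|E) = O(C)·[P(E|C)/P(E|¬C)], hence O(C) = O(C|E)/LR.
Posterior odds = 0.465/(1−0.465) = 0.8692. LR = 0.66/0.04 = 16.5000.
Prior odds = 0.8692/16.5000 = 0.0527, so P(C) = 0.0527/(1+0.0527) ≈ 0.05.

P(C) = 0.05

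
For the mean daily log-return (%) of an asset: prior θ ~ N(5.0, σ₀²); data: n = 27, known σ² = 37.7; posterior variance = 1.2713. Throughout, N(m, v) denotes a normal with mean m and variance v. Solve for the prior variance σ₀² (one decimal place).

Posterior precision equals prior precision plus data precision: 1/σ_n² = 1/σ₀² + n/σ².
So 1/σ₀² = 1/1.2713 − 27/37.7 = 0.786596 − 0.716180 = 0.070416.
Hence σ₀² = 1/0.070416 ≈ 14.2.

σ₀² = 14.2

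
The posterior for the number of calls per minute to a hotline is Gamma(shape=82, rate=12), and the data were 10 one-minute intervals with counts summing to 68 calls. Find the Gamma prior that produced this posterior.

Gamma(shape=14, rate=2)

Gamma–Poisson conjugacy: posterior shape = α + Σxᵢ, posterior rate = β + n.
So α = 82 − 68 = 14 and β = 12 − 10 = 2.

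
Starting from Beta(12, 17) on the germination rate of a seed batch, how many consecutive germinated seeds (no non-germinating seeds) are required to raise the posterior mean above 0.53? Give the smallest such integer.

k = 8

After k germinated seeds and 0 non-germinating seeds the posterior is Beta(12+k, 17), with mean (12+k)/(12+17+k).
Set (12+k)/(29+k) > 0.53 and solve: k > (0.53·29 − 12)/(1 − 0.53) = 7.170.
The smallest integer exceeding 7.170 is 8.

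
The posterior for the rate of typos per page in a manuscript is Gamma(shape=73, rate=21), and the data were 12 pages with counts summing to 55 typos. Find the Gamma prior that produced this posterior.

Gamma(shape=18, rate=9)

Gamma–Poisson conjugacy: posterior shape = α + Σxᵢ, posterior rate = β + n.
So α = 73 − 55 = 18 and β = 21 − 12 = 9.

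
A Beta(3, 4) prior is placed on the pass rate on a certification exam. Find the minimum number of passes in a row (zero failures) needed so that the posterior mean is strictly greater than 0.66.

k = 5

After k passes and 0 failures the posterior is Beta(3+k, 4), with mean (3+k)/(3+4+k).
Set (3+k)/(7+k) > 0.66 and solve: k > (0.66·7 − 3)/(1 − 0.66) = 4.765.
The smallest integer exceeding 4.765 is 5, and checking k=5: (8)/(12) = 0.6667 > 0.66.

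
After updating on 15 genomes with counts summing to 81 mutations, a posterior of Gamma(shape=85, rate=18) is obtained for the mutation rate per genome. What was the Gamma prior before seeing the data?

Gamma(shape=4, rate=3)

Gamma–Poisson conjugacy: posterior shape = α + Σxᵢ, posterior rate = β + n.
So α = 85 − 81 = 4 and β = 18 − 15 = 3.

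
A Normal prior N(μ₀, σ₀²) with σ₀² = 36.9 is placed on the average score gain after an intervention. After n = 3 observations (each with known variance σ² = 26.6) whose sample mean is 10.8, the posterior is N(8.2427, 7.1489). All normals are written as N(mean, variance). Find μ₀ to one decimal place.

μ₀ = -2.4

With known observation variance, the Normal–Normal posterior has precision τ_n = τ₀ + n/σ² and mean μ_n = (τ₀μ₀ + (n/σ²)x̄)/τ_n.
Here τ₀ = 1/36.9 = 0.027100 and τ_data = 3/26.6 = 0.112782, so τ_n = 0.139882.
Rearranging for μ₀: μ₀ = (μ_n·τ_n − τ_data·x̄)/τ₀ = (8.2427·0.139882 − 0.112782·10.8) / 0.027100 = -0.065040/0.027100 ≈ -2.4.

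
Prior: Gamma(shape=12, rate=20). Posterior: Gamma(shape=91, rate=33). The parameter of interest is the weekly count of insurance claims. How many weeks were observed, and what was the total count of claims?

A Gamma(α, β) prior (rate parametrization) on a Poisson rate with n observations summing to S gives posterior Gamma(α+S, β+n).
Matching: Σxᵢ = 91 − 12 = 79 and n = 33 − 20 = 13.

n = 13 weeks with total 79 claims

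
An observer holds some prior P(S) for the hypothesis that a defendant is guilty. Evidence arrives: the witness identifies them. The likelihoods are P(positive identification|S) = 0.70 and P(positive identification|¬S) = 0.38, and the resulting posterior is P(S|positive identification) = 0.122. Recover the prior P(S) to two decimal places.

P(S) = 0.07

In odds form, posterior odds = prior odds × likelihood ratio, so prior odds = posterior odds ÷ LR.
Posterior odds = 0.122/(1−0.122) = 0.1390. LR = 0.70/0.38 = 1.8421.
Prior odds = 0.1390/1.8421 = 0.0755, so P(S) = 0.0755/(1+0.0755) ≈ 0.07.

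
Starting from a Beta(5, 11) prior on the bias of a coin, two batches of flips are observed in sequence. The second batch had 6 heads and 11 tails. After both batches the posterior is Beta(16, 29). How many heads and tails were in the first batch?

Because Beta–binomial updating is additive in the counts, the combined data contributed (α_post−α_prior, β_post−β_prior) successes and failures.
Total across both batches: 16−5=11 heads, 29−11=18 tails.
Subtract the second batch: 11−6=5 heads and 18−11=7 tails.

5 heads and 7 tails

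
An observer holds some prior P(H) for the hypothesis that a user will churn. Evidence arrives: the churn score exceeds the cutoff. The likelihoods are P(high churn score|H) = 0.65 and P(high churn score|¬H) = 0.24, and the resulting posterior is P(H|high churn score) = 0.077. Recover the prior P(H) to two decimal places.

In odds form, posterior odds = prior odds × likelihood ratio, so prior odds = posterior odds ÷ LR.
Posterior odds = 0.077/(1−0.077) = 0.0834. LR = 0.65/0.24 = 2.7083.
Prior odds = 0.0834/2.7083 = 0.0308, so P(H) = 0.0308/(1+0.0308) ≈ 0.03.

P(H) = 0.03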